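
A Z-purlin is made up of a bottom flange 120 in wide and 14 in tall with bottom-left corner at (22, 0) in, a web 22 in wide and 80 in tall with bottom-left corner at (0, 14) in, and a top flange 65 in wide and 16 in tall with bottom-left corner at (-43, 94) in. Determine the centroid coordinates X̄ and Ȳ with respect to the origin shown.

bottom flange: A = 120 × 14 = 1680.00, centroid at (82.00, 7.00).
web: A = 22 × 80 = 1760.00, centroid at (11.00, 54.00).
top flange: A = 65 × 16 = 1040.00, centroid at (-10.50, 102.00).
ΣA = 4480.00 in², ΣAX̄ = 146200.00 in³, ΣAȲ = 212880.00 in³.
X̄ = 146200.00/4480.00 = 32.63 in; Ȳ = 212880.00/4480.00 = 47.52 in.

X̄ = 32.63 in, Ȳ = 47.52 in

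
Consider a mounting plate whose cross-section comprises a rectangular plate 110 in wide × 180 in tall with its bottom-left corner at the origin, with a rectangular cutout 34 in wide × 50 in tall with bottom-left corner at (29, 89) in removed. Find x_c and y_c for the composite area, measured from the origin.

x_c = 55.85 in, y_c = 87.75 in

Part | A | x̄ᵢ | ȳᵢ | A·x̄ᵢ | A·ȳᵢ
plate | 19800.00 | 55.00 | 90.00 | 1089000.00 | 1782000.00
hole | -1700.00 | 46.00 | 114.00 | -78200.00 | -193800.00
Σ | 18100.00 |  |  | 1010800.00 | 1588200.00
x_c = 1010800.00 / 18100.00 = 55.85 in
y_c = 1588200.00 / 18100.00 = 87.75 in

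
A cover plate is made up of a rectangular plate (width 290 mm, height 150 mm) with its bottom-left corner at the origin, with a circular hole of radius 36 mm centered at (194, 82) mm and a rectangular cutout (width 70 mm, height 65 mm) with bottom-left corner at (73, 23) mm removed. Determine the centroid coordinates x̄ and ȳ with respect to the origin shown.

Part | A | x̄ᵢ | ȳᵢ | A·x̄ᵢ | A·ȳᵢ
plate | 43500.00 | 145.00 | 75.00 | 6307500.00 | 3262500.00
hole 1 | -4071.50 | 194.00 | 82.00 | -789871.79 | -333863.33
hole 2 | -4550.00 | 108.00 | 55.50 | -491400.00 | -252525.00
Σ | 34878.50 |  |  | 5026228.21 | 2676111.67
x̄ = 5026228.21 / 34878.50 = 144.11 mm
ȳ = 2676111.67 / 34878.50 = 76.73 mm

x̄ = 144.11 mm, ȳ = 76.73 mm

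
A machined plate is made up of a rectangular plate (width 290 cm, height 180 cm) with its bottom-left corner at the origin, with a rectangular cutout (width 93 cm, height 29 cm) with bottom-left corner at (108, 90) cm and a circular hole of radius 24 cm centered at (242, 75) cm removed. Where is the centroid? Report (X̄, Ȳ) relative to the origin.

X̄ = 140.78 cm, Ȳ = 89.75 cm

Part | A | x̄ᵢ | ȳᵢ | A·x̄ᵢ | A·ȳᵢ
plate | 52200.00 | 145.00 | 90.00 | 7569000.00 | 4698000.00
hole 1 | -2697.00 | 154.50 | 104.50 | -416686.50 | -281836.50
hole 2 | -1809.56 | 242.00 | 75.00 | -437912.88 | -135716.80
Σ | 47693.44 |  |  | 6714400.62 | 4280446.70
X̄ = 6714400.62 / 47693.44 = 140.78 cm
Ȳ = 4280446.70 / 47693.44 = 89.75 cm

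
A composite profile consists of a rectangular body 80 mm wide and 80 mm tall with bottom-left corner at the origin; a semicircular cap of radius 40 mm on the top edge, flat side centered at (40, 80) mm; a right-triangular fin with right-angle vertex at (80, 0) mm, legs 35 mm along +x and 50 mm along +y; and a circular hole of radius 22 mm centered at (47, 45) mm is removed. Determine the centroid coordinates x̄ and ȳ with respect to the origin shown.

rectangular body: A = 80 × 80 = 6400.00, centroid at (40.00, 40.00).
semicircular top: A = ½π·40² = 2513.27, centroid at (40.00, 96.98).
triangular fin: A = ½·35·50 = 875.00, centroid at (91.67, 16.67).
hole: A = −π·22² = -1520.53, centroid at (47.00, 45.00).
ΣA = 8267.74 mm²
ΣAx̄ = (6400.00)(40.00) + (2513.27)(40.00) + (875.00)(91.67) + (-1520.53)(47.00) = 365274.35 mm³
ΣAȳ = (6400.00)(40.00) + (2513.27)(96.98) + (875.00)(16.67) + (-1520.53)(45.00) = 445888.04 mm³
x̄ = 365274.35 / 8267.74 = 44.18 mm
ȳ = 445888.04 / 8267.74 = 53.93 mm

x̄ = 44.18 mm, ȳ = 53.93 mm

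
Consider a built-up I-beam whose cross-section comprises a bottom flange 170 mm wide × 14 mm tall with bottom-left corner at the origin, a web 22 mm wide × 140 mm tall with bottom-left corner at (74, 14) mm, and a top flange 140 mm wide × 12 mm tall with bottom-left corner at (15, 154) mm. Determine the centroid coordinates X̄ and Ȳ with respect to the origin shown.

X̄ = 85.00 mm, Ȳ = 76.22 mm

bottom flange: A = 170 × 14 = 2380.00, centroid at (85.00, 7.00).
web: A = 22 × 140 = 3080.00, centroid at (85.00, 84.00).
top flange: A = 140 × 12 = 1680.00, centroid at (85.00, 160.00).
ΣA = 7140.00 mm², ΣAX̄ = 606900.00 mm³, ΣAȲ = 544180.00 mm³.
X̄ = 606900.00/7140.00 = 85.00 mm; Ȳ = 544180.00/7140.00 = 76.22 mm.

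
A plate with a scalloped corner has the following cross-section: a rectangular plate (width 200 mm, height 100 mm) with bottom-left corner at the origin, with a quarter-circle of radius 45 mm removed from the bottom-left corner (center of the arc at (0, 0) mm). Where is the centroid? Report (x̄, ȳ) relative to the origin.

plate: A = 200 × 100 = 20000.00, centroid at (100.00, 50.00).
removed quarter-circle: A = −¼π·45² = -1590.43, centroid at (19.10, 19.10).
ΣA = 18409.57 mm²
ΣAx̄ = (20000.00)(100.00) + (-1590.43)(19.10) = 1969625.00 mm³
ΣAȳ = (20000.00)(50.00) + (-1590.43)(19.10) = 969625.00 mm³
x̄ = 1969625.00 / 18409.57 = 106.99 mm
ȳ = 969625.00 / 18409.57 = 52.67 mm

x̄ = 106.99 mm, ȳ = 52.67 mm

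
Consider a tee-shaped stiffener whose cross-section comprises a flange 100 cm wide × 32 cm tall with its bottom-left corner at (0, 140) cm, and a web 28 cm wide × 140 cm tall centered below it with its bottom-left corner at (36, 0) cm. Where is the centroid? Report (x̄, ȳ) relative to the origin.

web: A = 28 × 140 = 3920.00, centroid at (50.00, 70.00).
flange: A = 100 × 32 = 3200.00, centroid at (50.00, 156.00).
ΣA = 7120.00 cm², ΣAx̄ = 356000.00 cm³, ΣAȳ = 773600.00 cm³.
x̄ = 356000.00/7120.00 = 50.00 cm; ȳ = 773600.00/7120.00 = 108.65 cm.

x̄ = 50.00 cm, ȳ = 108.65 cm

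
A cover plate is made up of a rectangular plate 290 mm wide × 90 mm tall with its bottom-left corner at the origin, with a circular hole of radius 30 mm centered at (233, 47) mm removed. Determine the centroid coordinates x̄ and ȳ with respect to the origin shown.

x̄ = 134.31 mm, ȳ = 44.76 mm

plate: A = 290 × 90 = 26100.00, centroid at (145.00, 45.00).
hole: A = −π·30² = -2827.43, centroid at (233.00, 47.00).
ΣA = 23272.57 mm²
ΣAx̄ = (26100.00)(145.00) + (-2827.43)(233.00) = 3125708.02 mm³
ΣAȳ = (26100.00)(45.00) + (-2827.43)(47.00) = 1041610.63 mm³
x̄ = 3125708.02 / 23272.57 = 134.31 mm
ȳ = 1041610.63 / 23272.57 = 44.76 mm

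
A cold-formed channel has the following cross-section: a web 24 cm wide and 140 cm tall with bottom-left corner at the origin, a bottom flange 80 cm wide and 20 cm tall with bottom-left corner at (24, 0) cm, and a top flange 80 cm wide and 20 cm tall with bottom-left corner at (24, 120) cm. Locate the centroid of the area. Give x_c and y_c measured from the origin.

x_c = 37.37 cm, y_c = 70.00 cm

web: A = 24 × 140 = 3360.00, centroid at (12.00, 70.00).
bottom flange: A = 80 × 20 = 1600.00, centroid at (64.00, 10.00).
top flange: A = 80 × 20 = 1600.00, centroid at (64.00, 130.00).
ΣA = 6560.00 cm², ΣAx_c = 245120.00 cm³, ΣAy_c = 459200.00 cm³.
x_c = 245120.00/6560.00 = 37.37 cm; y_c = 459200.00/6560.00 = 70.00 cm.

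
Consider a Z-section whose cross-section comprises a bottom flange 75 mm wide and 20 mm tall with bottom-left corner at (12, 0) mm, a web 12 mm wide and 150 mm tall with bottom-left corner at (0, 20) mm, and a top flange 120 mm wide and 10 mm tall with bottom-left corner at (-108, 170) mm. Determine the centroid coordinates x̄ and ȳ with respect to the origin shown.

x̄ = 6.10 mm, ȳ = 88.00 mm

Part | A | x̄ᵢ | ȳᵢ | A·x̄ᵢ | A·ȳᵢ
bottom flange | 1500.00 | 49.50 | 10.00 | 74250.00 | 15000.00
web | 1800.00 | 6.00 | 95.00 | 10800.00 | 171000.00
top flange | 1200.00 | -48.00 | 175.00 | -57600.00 | 210000.00
Σ | 4500.00 |  |  | 27450.00 | 396000.00
x̄ = 27450.00 / 4500.00 = 6.10 mm
ȳ = 396000.00 / 4500.00 = 88.00 mm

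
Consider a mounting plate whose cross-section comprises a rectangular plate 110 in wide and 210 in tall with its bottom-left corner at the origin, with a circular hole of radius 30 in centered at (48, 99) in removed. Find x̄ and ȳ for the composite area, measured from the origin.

plate: A = 110 × 210 = 23100.00, centroid at (55.00, 105.00).
hole: A = −π·30² = -2827.43, centroid at (48.00, 99.00).
ΣA = 20272.57 in²
ΣAx̄ = (23100.00)(55.00) + (-2827.43)(48.00) = 1134783.20 in³
ΣAȳ = (23100.00)(105.00) + (-2827.43)(99.00) = 2145584.09 in³
x̄ = 1134783.20 / 20272.57 = 55.98 in
ȳ = 2145584.09 / 20272.57 = 105.84 in

x̄ = 55.98 in, ȳ = 105.84 in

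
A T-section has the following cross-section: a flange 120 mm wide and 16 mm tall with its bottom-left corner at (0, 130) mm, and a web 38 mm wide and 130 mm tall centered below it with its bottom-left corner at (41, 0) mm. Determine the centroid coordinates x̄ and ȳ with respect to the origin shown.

web: A = 38 × 130 = 4940.00, centroid at (60.00, 65.00).
flange: A = 120 × 16 = 1920.00, centroid at (60.00, 138.00).
ΣA = 6860.00 mm², ΣAx̄ = 411600.00 mm³, ΣAȳ = 586060.00 mm³.
x̄ = 411600.00/6860.00 = 60.00 mm; ȳ = 586060.00/6860.00 = 85.43 mm.

x̄ = 60.00 mm, ȳ = 85.43 mm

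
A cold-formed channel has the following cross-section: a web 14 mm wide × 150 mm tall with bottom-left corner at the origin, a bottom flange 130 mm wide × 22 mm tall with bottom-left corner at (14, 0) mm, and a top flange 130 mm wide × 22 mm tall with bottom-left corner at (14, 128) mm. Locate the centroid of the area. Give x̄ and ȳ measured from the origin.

Part | A | x̄ᵢ | ȳᵢ | A·x̄ᵢ | A·ȳᵢ
web | 2100.00 | 7.00 | 75.00 | 14700.00 | 157500.00
bottom flange | 2860.00 | 79.00 | 11.00 | 225940.00 | 31460.00
top flange | 2860.00 | 79.00 | 139.00 | 225940.00 | 397540.00
Σ | 7820.00 |  |  | 466580.00 | 586500.00
x̄ = 466580.00 / 7820.00 = 59.66 mm
ȳ = 586500.00 / 7820.00 = 75.00 mm

x̄ = 59.66 mm, ȳ = 75.00 mm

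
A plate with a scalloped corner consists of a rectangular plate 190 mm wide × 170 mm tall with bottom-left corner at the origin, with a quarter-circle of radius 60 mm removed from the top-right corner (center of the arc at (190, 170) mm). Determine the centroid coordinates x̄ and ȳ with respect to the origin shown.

plate: A = 190 × 170 = 32300.00, centroid at (95.00, 85.00).
removed quarter-circle: A = −¼π·60² = -2827.43, centroid at (164.54, 144.54).
ΣA = 29472.57 mm²
ΣAx̄ = (32300.00)(95.00) + (-2827.43)(164.54) = 2603287.66 mm³
ΣAȳ = (32300.00)(85.00) + (-2827.43)(144.54) = 2336836.32 mm³
x̄ = 2603287.66 / 29472.57 = 88.33 mm
ȳ = 2336836.32 / 29472.57 = 79.29 mm

x̄ = 88.33 mm, ȳ = 79.29 mm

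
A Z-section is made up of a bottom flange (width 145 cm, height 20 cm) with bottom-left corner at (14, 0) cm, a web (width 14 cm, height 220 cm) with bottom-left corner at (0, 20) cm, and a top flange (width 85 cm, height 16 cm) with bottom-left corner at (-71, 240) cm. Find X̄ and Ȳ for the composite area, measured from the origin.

Part | A | x̄ᵢ | ȳᵢ | A·x̄ᵢ | A·ȳᵢ
bottom flange | 2900.00 | 86.50 | 10.00 | 250850.00 | 29000.00
web | 3080.00 | 7.00 | 130.00 | 21560.00 | 400400.00
top flange | 1360.00 | -28.50 | 248.00 | -38760.00 | 337280.00
Σ | 7340.00 |  |  | 233650.00 | 766680.00
X̄ = 233650.00 / 7340.00 = 31.83 cm
Ȳ = 766680.00 / 7340.00 = 104.45 cm

X̄ = 31.83 cm, Ȳ = 104.45 cm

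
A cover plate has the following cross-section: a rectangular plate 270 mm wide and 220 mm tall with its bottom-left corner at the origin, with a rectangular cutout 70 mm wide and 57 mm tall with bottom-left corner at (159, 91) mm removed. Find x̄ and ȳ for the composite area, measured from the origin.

x̄ = 130.75 mm, ȳ = 109.32 mm

plate: A = 270 × 220 = 59400.00, centroid at (135.00, 110.00).
hole: A = −(70 × 57) = -3990.00, centroid at (194.00, 119.50).
ΣA = 55410.00 mm²
ΣAx̄ = (59400.00)(135.00) + (-3990.00)(194.00) = 7244940.00 mm³
ΣAȳ = (59400.00)(110.00) + (-3990.00)(119.50) = 6057195.00 mm³
x̄ = 7244940.00 / 55410.00 = 130.75 mm
ȳ = 6057195.00 / 55410.00 = 109.32 mm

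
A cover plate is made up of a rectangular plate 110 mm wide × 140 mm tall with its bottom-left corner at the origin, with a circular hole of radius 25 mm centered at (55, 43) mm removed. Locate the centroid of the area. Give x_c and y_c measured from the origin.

plate: A = 110 × 140 = 15400.00, centroid at (55.00, 70.00).
hole: A = −π·25² = -1963.50, centroid at (55.00, 43.00).
ΣA = 13436.50 mm², ΣAx_c = 739007.75 mm³, ΣAy_c = 993569.70 mm³.
x_c = 739007.75/13436.50 = 55.00 mm; y_c = 993569.70/13436.50 = 73.95 mm.

x_c = 55.00 mm, y_c = 73.95 mm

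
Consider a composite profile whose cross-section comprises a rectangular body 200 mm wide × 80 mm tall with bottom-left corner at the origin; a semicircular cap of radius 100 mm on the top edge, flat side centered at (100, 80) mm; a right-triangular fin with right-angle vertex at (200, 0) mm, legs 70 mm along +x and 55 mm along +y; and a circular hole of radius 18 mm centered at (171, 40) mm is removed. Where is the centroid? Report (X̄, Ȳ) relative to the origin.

rectangular body: A = 200 × 80 = 16000.00, centroid at (100.00, 40.00).
semicircular top: A = ½π·100² = 15707.96, centroid at (100.00, 122.44).
triangular fin: A = ½·70·55 = 1925.00, centroid at (223.33, 18.33).
hole: A = −π·18² = -1017.88, centroid at (171.00, 40.00).
ΣA = 32615.09 mm²
ΣAX̄ = (16000.00)(100.00) + (15707.96)(100.00) + (1925.00)(223.33) + (-1017.88)(171.00) = 3426656.19 mm³
ΣAȲ = (16000.00)(40.00) + (15707.96)(122.44) + (1925.00)(18.33) + (-1017.88)(40.00) = 2557880.35 mm³
X̄ = 3426656.19 / 32615.09 = 105.06 mm
Ȳ = 2557880.35 / 32615.09 = 78.43 mm

X̄ = 105.06 mm, Ȳ = 78.43 mm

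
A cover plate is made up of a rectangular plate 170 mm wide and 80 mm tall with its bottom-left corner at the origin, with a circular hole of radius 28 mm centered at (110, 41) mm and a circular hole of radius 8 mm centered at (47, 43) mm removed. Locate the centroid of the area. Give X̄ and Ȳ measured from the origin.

Part | A | x̄ᵢ | ȳᵢ | A·x̄ᵢ | A·ȳᵢ
plate | 13600.00 | 85.00 | 40.00 | 1156000.00 | 544000.00
hole 1 | -2463.01 | 110.00 | 41.00 | -270930.95 | -100983.35
hole 2 | -201.06 | 47.00 | 43.00 | -9449.91 | -8645.66
Σ | 10935.93 |  |  | 875619.14 | 434370.98
X̄ = 875619.14 / 10935.93 = 80.07 mm
Ȳ = 434370.98 / 10935.93 = 39.72 mm

X̄ = 80.07 mm, Ȳ = 39.72 mm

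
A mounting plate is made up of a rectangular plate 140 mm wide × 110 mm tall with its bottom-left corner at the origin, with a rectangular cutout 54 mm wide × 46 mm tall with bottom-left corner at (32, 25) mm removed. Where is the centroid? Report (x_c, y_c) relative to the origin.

x_c = 72.12 mm, y_c = 56.35 mm

plate: A = 140 × 110 = 15400.00, centroid at (70.00, 55.00).
hole: A = −(54 × 46) = -2484.00, centroid at (59.00, 48.00).
ΣA = 12916.00 mm²
ΣAx_c = (15400.00)(70.00) + (-2484.00)(59.00) = 931444.00 mm³
ΣAy_c = (15400.00)(55.00) + (-2484.00)(48.00) = 727768.00 mm³
x_c = 931444.00 / 12916.00 = 72.12 mm
y_c = 727768.00 / 12916.00 = 56.35 mm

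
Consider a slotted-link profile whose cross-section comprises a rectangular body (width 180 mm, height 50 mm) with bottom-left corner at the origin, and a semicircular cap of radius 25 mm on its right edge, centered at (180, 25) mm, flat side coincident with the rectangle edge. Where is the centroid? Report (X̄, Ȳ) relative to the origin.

X̄ = 99.90 mm, Ȳ = 25.00 mm

rectangular body: A = 180 × 50 = 9000.00, centroid at (90.00, 25.00).
semicircular end: A = ½π·25² = 981.75, centroid at (190.61, 25.00).
ΣA = 9981.75 mm², ΣAX̄ = 997131.25 mm³, ΣAȲ = 249543.69 mm³.
X̄ = 997131.25/9981.75 = 99.90 mm; Ȳ = 249543.69/9981.75 = 25.00 mm.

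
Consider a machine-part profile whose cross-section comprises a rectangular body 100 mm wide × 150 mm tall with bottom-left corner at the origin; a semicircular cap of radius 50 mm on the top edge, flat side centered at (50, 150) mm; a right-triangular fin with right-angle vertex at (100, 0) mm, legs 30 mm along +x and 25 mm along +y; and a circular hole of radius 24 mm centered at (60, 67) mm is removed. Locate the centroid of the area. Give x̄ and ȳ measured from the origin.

x̄ = 50.25 mm, ȳ = 96.00 mm

rectangular body: A = 100 × 150 = 15000.00, centroid at (50.00, 75.00).
semicircular top: A = ½π·50² = 3926.99, centroid at (50.00, 171.22).
triangular fin: A = ½·30·25 = 375.00, centroid at (110.00, 8.33).
hole: A = −π·24² = -1809.56, centroid at (60.00, 67.00).
ΣA = 17492.43 mm², ΣAx̄ = 879026.10 mm³, ΣAȳ = 1679266.61 mm³.
x̄ = 879026.10/17492.43 = 50.25 mm; ȳ = 1679266.61/17492.43 = 96.00 mm.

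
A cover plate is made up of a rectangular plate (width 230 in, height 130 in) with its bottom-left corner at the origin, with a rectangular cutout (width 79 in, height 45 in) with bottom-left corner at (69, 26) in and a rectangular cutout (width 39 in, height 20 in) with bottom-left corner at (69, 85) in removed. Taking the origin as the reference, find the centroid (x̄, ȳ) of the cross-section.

plate: A = 230 × 130 = 29900.00, centroid at (115.00, 65.00).
hole 1: A = −(79 × 45) = -3555.00, centroid at (108.50, 48.50).
hole 2: A = −(39 × 20) = -780.00, centroid at (88.50, 95.00).
ΣA = 25565.00 in²
ΣAx̄ = (29900.00)(115.00) + (-3555.00)(108.50) + (-780.00)(88.50) = 2983752.50 in³
ΣAȳ = (29900.00)(65.00) + (-3555.00)(48.50) + (-780.00)(95.00) = 1696982.50 in³
x̄ = 2983752.50 / 25565.00 = 116.71 in
ȳ = 1696982.50 / 25565.00 = 66.38 in

x̄ = 116.71 in, ȳ = 66.38 in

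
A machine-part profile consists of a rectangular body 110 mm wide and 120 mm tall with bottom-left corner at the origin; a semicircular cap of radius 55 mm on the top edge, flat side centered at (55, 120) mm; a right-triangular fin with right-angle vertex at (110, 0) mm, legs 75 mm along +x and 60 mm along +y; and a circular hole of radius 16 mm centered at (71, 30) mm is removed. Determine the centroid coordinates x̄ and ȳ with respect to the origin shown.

rectangular body: A = 110 × 120 = 13200.00, centroid at (55.00, 60.00).
semicircular top: A = ½π·55² = 4751.66, centroid at (55.00, 143.34).
triangular fin: A = ½·75·60 = 2250.00, centroid at (135.00, 20.00).
hole: A = −π·16² = -804.25, centroid at (71.00, 30.00).
ΣA = 19397.41 mm²
ΣAx̄ = (13200.00)(55.00) + (4751.66)(55.00) + (2250.00)(135.00) + (-804.25)(71.00) = 1233989.65 mm³
ΣAȳ = (13200.00)(60.00) + (4751.66)(143.34) + (2250.00)(20.00) + (-804.25)(30.00) = 1493988.30 mm³
x̄ = 1233989.65 / 19397.41 = 63.62 mm
ȳ = 1493988.30 / 19397.41 = 77.02 mm

x̄ = 63.62 mm, ȳ = 77.02 mm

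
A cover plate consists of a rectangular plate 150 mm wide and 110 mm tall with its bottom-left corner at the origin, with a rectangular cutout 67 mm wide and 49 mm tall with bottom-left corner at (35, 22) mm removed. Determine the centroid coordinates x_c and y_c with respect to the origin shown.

x_c = 76.61 mm, y_c = 57.11 mm

Part | A | x̄ᵢ | ȳᵢ | A·x̄ᵢ | A·ȳᵢ
plate | 16500.00 | 75.00 | 55.00 | 1237500.00 | 907500.00
hole | -3283.00 | 68.50 | 46.50 | -224885.50 | -152659.50
Σ | 13217.00 |  |  | 1012614.50 | 754840.50
x_c = 1012614.50 / 13217.00 = 76.61 mm
y_c = 754840.50 / 13217.00 = 57.11 mm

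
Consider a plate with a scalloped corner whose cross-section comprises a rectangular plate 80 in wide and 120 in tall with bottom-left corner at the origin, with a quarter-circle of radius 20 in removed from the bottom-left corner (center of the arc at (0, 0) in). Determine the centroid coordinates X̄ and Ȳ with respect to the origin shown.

X̄ = 41.07 in, Ȳ = 61.74 in

plate: A = 80 × 120 = 9600.00, centroid at (40.00, 60.00).
removed quarter-circle: A = −¼π·20² = -314.16, centroid at (8.49, 8.49).
ΣA = 9285.84 in²
ΣAX̄ = (9600.00)(40.00) + (-314.16)(8.49) = 381333.33 in³
ΣAȲ = (9600.00)(60.00) + (-314.16)(8.49) = 573333.33 in³
X̄ = 381333.33 / 9285.84 = 41.07 in
Ȳ = 573333.33 / 9285.84 = 61.74 in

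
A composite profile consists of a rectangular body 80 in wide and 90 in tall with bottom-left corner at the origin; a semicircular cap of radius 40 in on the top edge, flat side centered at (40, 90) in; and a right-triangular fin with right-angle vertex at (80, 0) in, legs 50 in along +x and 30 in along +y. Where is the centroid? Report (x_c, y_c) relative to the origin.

Part | A | x̄ᵢ | ȳᵢ | A·x̄ᵢ | A·ȳᵢ
rectangular body | 7200.00 | 40.00 | 45.00 | 288000.00 | 324000.00
semicircular top | 2513.27 | 40.00 | 106.98 | 100530.96 | 268861.34
triangular fin | 750.00 | 96.67 | 10.00 | 72500.00 | 7500.00
Σ | 10463.27 |  |  | 461030.96 | 600361.34
x_c = 461030.96 / 10463.27 = 44.06 in
y_c = 600361.34 / 10463.27 = 57.38 in

x_c = 44.06 in, y_c = 57.38 in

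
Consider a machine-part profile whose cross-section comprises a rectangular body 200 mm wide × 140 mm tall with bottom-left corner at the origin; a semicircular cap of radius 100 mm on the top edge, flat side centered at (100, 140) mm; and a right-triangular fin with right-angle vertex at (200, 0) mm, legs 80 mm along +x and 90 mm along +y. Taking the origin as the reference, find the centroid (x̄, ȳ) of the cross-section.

rectangular body: A = 200 × 140 = 28000.00, centroid at (100.00, 70.00).
semicircular top: A = ½π·100² = 15707.96, centroid at (100.00, 182.44).
triangular fin: A = ½·80·90 = 3600.00, centroid at (226.67, 30.00).
ΣA = 47307.96 mm², ΣAx̄ = 5186796.33 mm³, ΣAȳ = 4933781.52 mm³.
x̄ = 5186796.33/47307.96 = 109.64 mm; ȳ = 4933781.52/47307.96 = 104.29 mm.

x̄ = 109.64 mm, ȳ = 104.29 mm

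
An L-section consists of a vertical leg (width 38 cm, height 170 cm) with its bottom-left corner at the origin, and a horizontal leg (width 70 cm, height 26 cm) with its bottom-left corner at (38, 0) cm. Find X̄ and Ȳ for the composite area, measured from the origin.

vertical leg: A = 38 × 170 = 6460.00, centroid at (19.00, 85.00).
horizontal leg: A = 70 × 26 = 1820.00, centroid at (73.00, 13.00).
ΣA = 8280.00 cm², ΣAX̄ = 255600.00 cm³, ΣAȲ = 572760.00 cm³.
X̄ = 255600.00/8280.00 = 30.87 cm; Ȳ = 572760.00/8280.00 = 69.17 cm.

X̄ = 30.87 cm, Ȳ = 69.17 cm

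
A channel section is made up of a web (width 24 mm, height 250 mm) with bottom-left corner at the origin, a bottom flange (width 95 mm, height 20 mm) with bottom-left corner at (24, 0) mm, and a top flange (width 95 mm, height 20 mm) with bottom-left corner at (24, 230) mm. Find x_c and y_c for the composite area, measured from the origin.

x_c = 35.07 mm, y_c = 125.00 mm

web: A = 24 × 250 = 6000.00, centroid at (12.00, 125.00).
bottom flange: A = 95 × 20 = 1900.00, centroid at (71.50, 10.00).
top flange: A = 95 × 20 = 1900.00, centroid at (71.50, 240.00).
ΣA = 9800.00 mm², ΣAx_c = 343700.00 mm³, ΣAy_c = 1225000.00 mm³.
x_c = 343700.00/9800.00 = 35.07 mm; y_c = 1225000.00/9800.00 = 125.00 mm.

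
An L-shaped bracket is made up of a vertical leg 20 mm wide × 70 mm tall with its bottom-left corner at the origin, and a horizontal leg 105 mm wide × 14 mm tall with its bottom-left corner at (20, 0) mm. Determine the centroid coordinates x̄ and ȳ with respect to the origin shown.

x̄ = 42.01 mm, ȳ = 20.66 mm

Part | A | x̄ᵢ | ȳᵢ | A·x̄ᵢ | A·ȳᵢ
vertical leg | 1400.00 | 10.00 | 35.00 | 14000.00 | 49000.00
horizontal leg | 1470.00 | 72.50 | 7.00 | 106575.00 | 10290.00
Σ | 2870.00 |  |  | 120575.00 | 59290.00
x̄ = 120575.00 / 2870.00 = 42.01 mm
ȳ = 59290.00 / 2870.00 = 20.66 mm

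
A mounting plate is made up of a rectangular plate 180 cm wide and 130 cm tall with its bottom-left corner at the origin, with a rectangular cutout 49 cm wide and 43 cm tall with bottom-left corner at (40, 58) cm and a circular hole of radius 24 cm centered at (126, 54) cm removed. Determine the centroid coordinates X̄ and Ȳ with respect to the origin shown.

X̄ = 89.41 cm, Ȳ = 64.45 cm

plate: A = 180 × 130 = 23400.00, centroid at (90.00, 65.00).
hole 1: A = −(49 × 43) = -2107.00, centroid at (64.50, 79.50).
hole 2: A = −π·24² = -1809.56, centroid at (126.00, 54.00).
ΣA = 19483.44 cm², ΣAX̄ = 1742094.27 cm³, ΣAȲ = 1255777.40 cm³.
X̄ = 1742094.27/19483.44 = 89.41 cm; Ȳ = 1255777.40/19483.44 = 64.45 cm.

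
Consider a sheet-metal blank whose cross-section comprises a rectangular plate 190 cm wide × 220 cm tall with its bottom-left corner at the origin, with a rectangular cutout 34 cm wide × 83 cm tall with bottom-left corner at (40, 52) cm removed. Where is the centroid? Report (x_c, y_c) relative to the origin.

x_c = 97.75 cm, y_c = 111.19 cm

plate: A = 190 × 220 = 41800.00, centroid at (95.00, 110.00).
hole: A = −(34 × 83) = -2822.00, centroid at (57.00, 93.50).
ΣA = 38978.00 cm²
ΣAx_c = (41800.00)(95.00) + (-2822.00)(57.00) = 3810146.00 cm³
ΣAy_c = (41800.00)(110.00) + (-2822.00)(93.50) = 4334143.00 cm³
x_c = 3810146.00 / 38978.00 = 97.75 cm
y_c = 4334143.00 / 38978.00 = 111.19 cm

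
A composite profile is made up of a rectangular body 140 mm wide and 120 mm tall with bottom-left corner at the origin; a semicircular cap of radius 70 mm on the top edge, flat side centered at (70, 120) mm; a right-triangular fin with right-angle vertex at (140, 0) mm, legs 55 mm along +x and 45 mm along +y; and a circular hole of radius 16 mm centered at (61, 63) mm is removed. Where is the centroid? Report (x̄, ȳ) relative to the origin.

rectangular body: A = 140 × 120 = 16800.00, centroid at (70.00, 60.00).
semicircular top: A = ½π·70² = 7696.90, centroid at (70.00, 149.71).
triangular fin: A = ½·55·45 = 1237.50, centroid at (158.33, 15.00).
hole: A = −π·16² = -804.25, centroid at (61.00, 63.00).
ΣA = 24930.15 mm², ΣAx̄ = 1861661.53 mm³, ΣAȳ = 2128189.80 mm³.
x̄ = 1861661.53/24930.15 = 74.68 mm; ȳ = 2128189.80/24930.15 = 85.37 mm.

x̄ = 74.68 mm, ȳ = 85.37 mm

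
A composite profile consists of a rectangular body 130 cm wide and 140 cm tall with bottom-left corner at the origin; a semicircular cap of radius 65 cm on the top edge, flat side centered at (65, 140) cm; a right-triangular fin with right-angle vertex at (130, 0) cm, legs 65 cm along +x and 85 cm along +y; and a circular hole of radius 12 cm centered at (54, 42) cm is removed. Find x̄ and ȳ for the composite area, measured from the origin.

rectangular body: A = 130 × 140 = 18200.00, centroid at (65.00, 70.00).
semicircular top: A = ½π·65² = 6636.61, centroid at (65.00, 167.59).
triangular fin: A = ½·65·85 = 2762.50, centroid at (151.67, 28.33).
hole: A = −π·12² = -452.39, centroid at (54.00, 42.00).
ΣA = 27146.73 cm², ΣAx̄ = 2008930.08 cm³, ΣAȳ = 2445479.84 cm³.
x̄ = 2008930.08/27146.73 = 74.00 cm; ȳ = 2445479.84/27146.73 = 90.08 cm.

x̄ = 74.00 cm, ȳ = 90.08 cm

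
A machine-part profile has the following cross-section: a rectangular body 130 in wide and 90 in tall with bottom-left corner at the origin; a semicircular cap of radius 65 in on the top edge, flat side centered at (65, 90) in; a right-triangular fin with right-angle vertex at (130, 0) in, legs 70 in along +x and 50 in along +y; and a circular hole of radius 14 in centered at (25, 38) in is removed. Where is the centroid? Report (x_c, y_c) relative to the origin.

Part | A | x̄ᵢ | ȳᵢ | A·x̄ᵢ | A·ȳᵢ
rectangular body | 11700.00 | 65.00 | 45.00 | 760500.00 | 526500.00
semicircular top | 6636.61 | 65.00 | 117.59 | 431379.94 | 780378.64
triangular fin | 1750.00 | 153.33 | 16.67 | 268333.33 | 29166.67
hole | -615.75 | 25.00 | 38.00 | -15393.80 | -23398.58
Σ | 19470.86 |  |  | 1444819.47 | 1312646.72
x_c = 1444819.47 / 19470.86 = 74.20 in
y_c = 1312646.72 / 19470.86 = 67.42 in

x_c = 74.20 in, y_c = 67.42 in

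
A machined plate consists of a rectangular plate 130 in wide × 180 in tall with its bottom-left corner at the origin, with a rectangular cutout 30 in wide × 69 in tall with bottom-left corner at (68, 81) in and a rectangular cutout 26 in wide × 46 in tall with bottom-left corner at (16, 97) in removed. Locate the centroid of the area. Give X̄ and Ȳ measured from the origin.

X̄ = 65.29 in, Ȳ = 85.60 in

plate: A = 130 × 180 = 23400.00, centroid at (65.00, 90.00).
hole 1: A = −(30 × 69) = -2070.00, centroid at (83.00, 115.50).
hole 2: A = −(26 × 46) = -1196.00, centroid at (29.00, 120.00).
ΣA = 20134.00 in², ΣAX̄ = 1314506.00 in³, ΣAȲ = 1723395.00 in³.
X̄ = 1314506.00/20134.00 = 65.29 in; Ȳ = 1723395.00/20134.00 = 85.60 in.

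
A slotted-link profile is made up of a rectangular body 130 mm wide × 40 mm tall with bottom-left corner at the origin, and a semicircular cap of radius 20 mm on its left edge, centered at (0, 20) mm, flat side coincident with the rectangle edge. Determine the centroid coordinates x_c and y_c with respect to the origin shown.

rectangular body: A = 130 × 40 = 5200.00, centroid at (65.00, 20.00).
semicircular end: A = ½π·20² = 628.32, centroid at (-8.49, 20.00).
ΣA = 5828.32 mm²
ΣAx_c = (5200.00)(65.00) + (628.32)(-8.49) = 332666.67 mm³
ΣAy_c = (5200.00)(20.00) + (628.32)(20.00) = 116566.37 mm³
x_c = 332666.67 / 5828.32 = 57.08 mm
y_c = 116566.37 / 5828.32 = 20.00 mm

x_c = 57.08 mm, y_c = 20.00 mm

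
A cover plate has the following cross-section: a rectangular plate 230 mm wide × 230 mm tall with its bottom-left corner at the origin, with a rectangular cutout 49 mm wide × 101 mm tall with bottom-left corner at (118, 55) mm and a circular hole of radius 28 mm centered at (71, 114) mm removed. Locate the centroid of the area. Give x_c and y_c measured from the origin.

x_c = 114.39 mm, y_c = 116.09 mm

plate: A = 230 × 230 = 52900.00, centroid at (115.00, 115.00).
hole 1: A = −(49 × 101) = -4949.00, centroid at (142.50, 105.50).
hole 2: A = −π·28² = -2463.01, centroid at (71.00, 114.00).
ΣA = 45487.99 mm²
ΣAx_c = (52900.00)(115.00) + (-4949.00)(142.50) + (-2463.01)(71.00) = 5203393.89 mm³
ΣAy_c = (52900.00)(115.00) + (-4949.00)(105.50) + (-2463.01)(114.00) = 5280597.51 mm³
x_c = 5203393.89 / 45487.99 = 114.39 mm
y_c = 5280597.51 / 45487.99 = 116.09 mm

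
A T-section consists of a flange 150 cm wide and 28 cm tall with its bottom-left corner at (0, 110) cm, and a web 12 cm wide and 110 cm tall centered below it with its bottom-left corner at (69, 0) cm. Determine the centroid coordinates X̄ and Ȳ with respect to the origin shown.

web: A = 12 × 110 = 1320.00, centroid at (75.00, 55.00).
flange: A = 150 × 28 = 4200.00, centroid at (75.00, 124.00).
ΣA = 5520.00 cm²
ΣAX̄ = (1320.00)(75.00) + (4200.00)(75.00) = 414000.00 cm³
ΣAȲ = (1320.00)(55.00) + (4200.00)(124.00) = 593400.00 cm³
X̄ = 414000.00 / 5520.00 = 75.00 cm
Ȳ = 593400.00 / 5520.00 = 107.50 cm

X̄ = 75.00 cm, Ȳ = 107.50 cm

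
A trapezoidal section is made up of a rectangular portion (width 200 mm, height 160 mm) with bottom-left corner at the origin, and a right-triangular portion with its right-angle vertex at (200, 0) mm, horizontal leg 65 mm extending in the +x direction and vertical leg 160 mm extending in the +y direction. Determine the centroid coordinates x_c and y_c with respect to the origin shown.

rectangular portion: A = 200 × 160 = 32000.00, centroid at (100.00, 80.00).
triangular portion: A = ½·65·160 = 5200.00, centroid at (221.67, 53.33).
ΣA = 37200.00 mm²
ΣAx_c = (32000.00)(100.00) + (5200.00)(221.67) = 4352666.67 mm³
ΣAy_c = (32000.00)(80.00) + (5200.00)(53.33) = 2837333.33 mm³
x_c = 4352666.67 / 37200.00 = 117.01 mm
y_c = 2837333.33 / 37200.00 = 76.27 mm

x_c = 117.01 mm, y_c = 76.27 mm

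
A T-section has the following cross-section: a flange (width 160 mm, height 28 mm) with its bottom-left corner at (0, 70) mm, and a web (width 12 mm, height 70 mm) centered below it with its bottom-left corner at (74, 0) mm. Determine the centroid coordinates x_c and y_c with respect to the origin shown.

x_c = 80.00 mm, y_c = 76.26 mm

web: A = 12 × 70 = 840.00, centroid at (80.00, 35.00).
flange: A = 160 × 28 = 4480.00, centroid at (80.00, 84.00).
ΣA = 5320.00 mm²
ΣAx_c = (840.00)(80.00) + (4480.00)(80.00) = 425600.00 mm³
ΣAy_c = (840.00)(35.00) + (4480.00)(84.00) = 405720.00 mm³
x_c = 425600.00 / 5320.00 = 80.00 mm
y_c = 405720.00 / 5320.00 = 76.26 mm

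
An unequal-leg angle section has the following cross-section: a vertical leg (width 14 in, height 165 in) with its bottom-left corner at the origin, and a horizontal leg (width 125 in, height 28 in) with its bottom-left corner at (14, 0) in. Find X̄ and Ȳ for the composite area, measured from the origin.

X̄ = 48.87 in, Ȳ = 41.23 in

vertical leg: A = 14 × 165 = 2310.00, centroid at (7.00, 82.50).
horizontal leg: A = 125 × 28 = 3500.00, centroid at (76.50, 14.00).
ΣA = 5810.00 in², ΣAX̄ = 283920.00 in³, ΣAȲ = 239575.00 in³.
X̄ = 283920.00/5810.00 = 48.87 in; Ȳ = 239575.00/5810.00 = 41.23 in.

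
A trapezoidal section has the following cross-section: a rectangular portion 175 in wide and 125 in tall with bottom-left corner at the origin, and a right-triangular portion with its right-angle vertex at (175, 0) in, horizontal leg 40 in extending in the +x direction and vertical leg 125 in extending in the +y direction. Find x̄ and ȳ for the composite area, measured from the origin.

x̄ = 97.84 in, ȳ = 60.36 in

rectangular portion: A = 175 × 125 = 21875.00, centroid at (87.50, 62.50).
triangular portion: A = ½·40·125 = 2500.00, centroid at (188.33, 41.67).
ΣA = 24375.00 in²
ΣAx̄ = (21875.00)(87.50) + (2500.00)(188.33) = 2384895.83 in³
ΣAȳ = (21875.00)(62.50) + (2500.00)(41.67) = 1471354.17 in³
x̄ = 2384895.83 / 24375.00 = 97.84 in
ȳ = 1471354.17 / 24375.00 = 60.36 in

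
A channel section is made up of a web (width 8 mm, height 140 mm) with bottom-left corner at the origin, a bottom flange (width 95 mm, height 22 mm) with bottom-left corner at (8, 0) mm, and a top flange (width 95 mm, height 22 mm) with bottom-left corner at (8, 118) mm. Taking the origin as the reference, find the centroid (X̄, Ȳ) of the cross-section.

X̄ = 44.62 mm, Ȳ = 70.00 mm

web: A = 8 × 140 = 1120.00, centroid at (4.00, 70.00).
bottom flange: A = 95 × 22 = 2090.00, centroid at (55.50, 11.00).
top flange: A = 95 × 22 = 2090.00, centroid at (55.50, 129.00).
ΣA = 5300.00 mm², ΣAX̄ = 236470.00 mm³, ΣAȲ = 371000.00 mm³.
X̄ = 236470.00/5300.00 = 44.62 mm; Ȳ = 371000.00/5300.00 = 70.00 mm.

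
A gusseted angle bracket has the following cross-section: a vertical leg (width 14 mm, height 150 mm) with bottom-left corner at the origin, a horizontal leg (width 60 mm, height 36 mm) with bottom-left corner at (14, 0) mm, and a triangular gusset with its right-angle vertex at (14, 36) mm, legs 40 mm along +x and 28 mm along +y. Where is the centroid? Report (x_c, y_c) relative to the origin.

vertical leg: A = 14 × 150 = 2100.00, centroid at (7.00, 75.00).
horizontal leg: A = 60 × 36 = 2160.00, centroid at (44.00, 18.00).
gusset: A = ½·40·28 = 560.00, centroid at (27.33, 45.33).
ΣA = 4820.00 mm², ΣAx_c = 125046.67 mm³, ΣAy_c = 221766.67 mm³.
x_c = 125046.67/4820.00 = 25.94 mm; y_c = 221766.67/4820.00 = 46.01 mm.

x_c = 25.94 mm, y_c = 46.01 mm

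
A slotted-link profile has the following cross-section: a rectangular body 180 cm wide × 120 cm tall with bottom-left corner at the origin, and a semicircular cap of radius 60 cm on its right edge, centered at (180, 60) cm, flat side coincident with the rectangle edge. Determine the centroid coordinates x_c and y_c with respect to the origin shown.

x_c = 113.96 cm, y_c = 60.00 cm

rectangular body: A = 180 × 120 = 21600.00, centroid at (90.00, 60.00).
semicircular end: A = ½π·60² = 5654.87, centroid at (205.46, 60.00).
ΣA = 27254.87 cm²
ΣAx_c = (21600.00)(90.00) + (5654.87)(205.46) = 3105876.02 cm³
ΣAy_c = (21600.00)(60.00) + (5654.87)(60.00) = 1635292.01 cm³
x_c = 3105876.02 / 27254.87 = 113.96 cm
y_c = 1635292.01 / 27254.87 = 60.00 cm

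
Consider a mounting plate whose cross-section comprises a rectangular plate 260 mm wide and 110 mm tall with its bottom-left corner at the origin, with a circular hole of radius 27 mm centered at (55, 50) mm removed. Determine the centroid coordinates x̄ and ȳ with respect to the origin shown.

plate: A = 260 × 110 = 28600.00, centroid at (130.00, 55.00).
hole: A = −π·27² = -2290.22, centroid at (55.00, 50.00).
ΣA = 26309.78 mm²
ΣAx̄ = (28600.00)(130.00) + (-2290.22)(55.00) = 3592037.84 mm³
ΣAȳ = (28600.00)(55.00) + (-2290.22)(50.00) = 1458488.95 mm³
x̄ = 3592037.84 / 26309.78 = 136.53 mm
ȳ = 1458488.95 / 26309.78 = 55.44 mm

x̄ = 136.53 mm, ȳ = 55.44 mm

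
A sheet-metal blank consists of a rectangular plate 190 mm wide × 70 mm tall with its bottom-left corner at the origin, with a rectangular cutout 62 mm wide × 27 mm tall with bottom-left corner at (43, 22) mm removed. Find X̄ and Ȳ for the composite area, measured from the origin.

X̄ = 98.02 mm, Ȳ = 34.93 mm

plate: A = 190 × 70 = 13300.00, centroid at (95.00, 35.00).
hole: A = −(62 × 27) = -1674.00, centroid at (74.00, 35.50).
ΣA = 11626.00 mm², ΣAX̄ = 1139624.00 mm³, ΣAȲ = 406073.00 mm³.
X̄ = 1139624.00/11626.00 = 98.02 mm; Ȳ = 406073.00/11626.00 = 34.93 mm.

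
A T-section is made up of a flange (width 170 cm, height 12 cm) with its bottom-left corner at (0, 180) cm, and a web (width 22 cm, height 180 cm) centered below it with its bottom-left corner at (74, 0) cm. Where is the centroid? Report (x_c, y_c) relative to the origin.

web: A = 22 × 180 = 3960.00, centroid at (85.00, 90.00).
flange: A = 170 × 12 = 2040.00, centroid at (85.00, 186.00).
ΣA = 6000.00 cm²
ΣAx_c = (3960.00)(85.00) + (2040.00)(85.00) = 510000.00 cm³
ΣAy_c = (3960.00)(90.00) + (2040.00)(186.00) = 735840.00 cm³
x_c = 510000.00 / 6000.00 = 85.00 cm
y_c = 735840.00 / 6000.00 = 122.64 cm

x_c = 85.00 cm, y_c = 122.64 cm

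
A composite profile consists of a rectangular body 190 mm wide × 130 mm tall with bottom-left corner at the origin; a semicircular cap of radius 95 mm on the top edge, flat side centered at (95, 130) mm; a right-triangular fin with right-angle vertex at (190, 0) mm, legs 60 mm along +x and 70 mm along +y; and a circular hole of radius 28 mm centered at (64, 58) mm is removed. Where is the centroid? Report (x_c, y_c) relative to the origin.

Part | A | x̄ᵢ | ȳᵢ | A·x̄ᵢ | A·ȳᵢ
rectangular body | 24700.00 | 95.00 | 65.00 | 2346500.00 | 1605500.00
semicircular top | 14176.44 | 95.00 | 170.32 | 1346761.50 | 2414520.12
triangular fin | 2100.00 | 210.00 | 23.33 | 441000.00 | 49000.00
hole | -2463.01 | 64.00 | 58.00 | -157632.55 | -142854.50
Σ | 38513.43 |  |  | 3976628.95 | 3926165.62
x_c = 3976628.95 / 38513.43 = 103.25 mm
y_c = 3926165.62 / 38513.43 = 101.94 mm

x_c = 103.25 mm, y_c = 101.94 mm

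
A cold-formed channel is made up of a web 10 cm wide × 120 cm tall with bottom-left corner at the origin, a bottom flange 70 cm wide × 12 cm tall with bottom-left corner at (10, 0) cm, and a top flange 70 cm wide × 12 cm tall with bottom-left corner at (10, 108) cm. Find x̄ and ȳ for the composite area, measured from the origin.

x̄ = 28.33 cm, ȳ = 60.00 cm

web: A = 10 × 120 = 1200.00, centroid at (5.00, 60.00).
bottom flange: A = 70 × 12 = 840.00, centroid at (45.00, 6.00).
top flange: A = 70 × 12 = 840.00, centroid at (45.00, 114.00).
ΣA = 2880.00 cm², ΣAx̄ = 81600.00 cm³, ΣAȳ = 172800.00 cm³.
x̄ = 81600.00/2880.00 = 28.33 cm; ȳ = 172800.00/2880.00 = 60.00 cm.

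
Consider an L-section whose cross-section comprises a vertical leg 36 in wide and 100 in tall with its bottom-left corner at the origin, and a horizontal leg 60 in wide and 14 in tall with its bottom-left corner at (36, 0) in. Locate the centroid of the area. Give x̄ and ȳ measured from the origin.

x̄ = 27.08 in, ȳ = 41.86 in

vertical leg: A = 36 × 100 = 3600.00, centroid at (18.00, 50.00).
horizontal leg: A = 60 × 14 = 840.00, centroid at (66.00, 7.00).
ΣA = 4440.00 in²
ΣAx̄ = (3600.00)(18.00) + (840.00)(66.00) = 120240.00 in³
ΣAȳ = (3600.00)(50.00) + (840.00)(7.00) = 185880.00 in³
x̄ = 120240.00 / 4440.00 = 27.08 in
ȳ = 185880.00 / 4440.00 = 41.86 in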